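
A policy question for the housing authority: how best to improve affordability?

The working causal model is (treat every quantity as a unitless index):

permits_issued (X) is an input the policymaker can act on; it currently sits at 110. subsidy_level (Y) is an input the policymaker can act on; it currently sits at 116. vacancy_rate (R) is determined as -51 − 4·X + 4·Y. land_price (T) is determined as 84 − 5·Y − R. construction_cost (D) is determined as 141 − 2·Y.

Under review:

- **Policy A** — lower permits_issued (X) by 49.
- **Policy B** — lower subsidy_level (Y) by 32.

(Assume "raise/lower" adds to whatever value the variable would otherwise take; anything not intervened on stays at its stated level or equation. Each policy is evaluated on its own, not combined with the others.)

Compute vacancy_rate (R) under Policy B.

-155

Policy B (Y − 32):
  X = 110
  Y = 116 − 32 = 84
  R = -51 − 4·110 + 4·84 = -155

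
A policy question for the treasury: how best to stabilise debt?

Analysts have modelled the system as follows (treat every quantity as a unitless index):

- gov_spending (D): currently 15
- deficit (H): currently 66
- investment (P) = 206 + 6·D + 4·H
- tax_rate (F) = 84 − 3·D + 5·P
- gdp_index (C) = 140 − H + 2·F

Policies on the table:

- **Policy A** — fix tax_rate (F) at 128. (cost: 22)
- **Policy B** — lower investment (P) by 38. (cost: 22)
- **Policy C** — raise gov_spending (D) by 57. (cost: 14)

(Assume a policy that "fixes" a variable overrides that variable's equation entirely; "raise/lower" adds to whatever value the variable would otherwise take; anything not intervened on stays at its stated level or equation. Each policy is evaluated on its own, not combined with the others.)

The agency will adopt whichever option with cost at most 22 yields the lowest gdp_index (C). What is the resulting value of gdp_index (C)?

Policy A (F := 128):
  D = 15
  H = 66
  P = 206 + 6·15 + 4·66 = 560
  F = 128
  C = 140 − 66 + 2·128 = 330
Policy B (P − 38):
  D = 15
  H = 66
  P = 206 + 6·15 + 4·66 (−38 from intervention) = 522
  F = 84 − 3·15 + 5·522 = 2649
  C = 140 − 66 + 2·2649 = 5372
Policy C (D + 57):
  D = 15 + 57 = 72
  H = 66
  P = 206 + 6·72 + 4·66 = 902
  F = 84 − 3·72 + 5·902 = 4378
  C = 140 − 66 + 2·4378 = 8830
Comparing — Policy A: C=330, Policy B: C=5372, Policy C: C=8830. Lowest is 330 (Policy A).

330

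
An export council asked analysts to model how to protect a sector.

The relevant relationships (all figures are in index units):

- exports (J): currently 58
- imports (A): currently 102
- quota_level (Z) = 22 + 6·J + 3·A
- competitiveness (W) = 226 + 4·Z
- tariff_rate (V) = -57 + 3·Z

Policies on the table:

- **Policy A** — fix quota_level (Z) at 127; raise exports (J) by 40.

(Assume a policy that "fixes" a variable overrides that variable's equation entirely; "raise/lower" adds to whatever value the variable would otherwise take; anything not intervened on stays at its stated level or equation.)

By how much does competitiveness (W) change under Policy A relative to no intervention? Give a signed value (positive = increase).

-2196

Baseline:
  J = 58
  A = 102
  Z = 22 + 6·58 + 3·102 = 676
  W = 226 + 4·676 = 2930
Policy A (Z := 127, J + 40):
  J = 58 + 40 = 98
  A = 102
  Z = 127
  W = 226 + 4·127 = 734
Change in W: 734 − 2930 = -2196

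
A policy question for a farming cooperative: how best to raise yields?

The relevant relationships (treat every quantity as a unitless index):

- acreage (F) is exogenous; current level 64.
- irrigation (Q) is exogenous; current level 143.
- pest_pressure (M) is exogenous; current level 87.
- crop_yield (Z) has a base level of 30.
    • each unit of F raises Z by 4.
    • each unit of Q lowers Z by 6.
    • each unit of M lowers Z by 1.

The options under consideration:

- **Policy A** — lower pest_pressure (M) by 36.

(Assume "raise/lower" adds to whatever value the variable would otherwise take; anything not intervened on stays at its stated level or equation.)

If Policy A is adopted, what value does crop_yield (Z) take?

-623

Policy A (M − 36):
  F = 64
  Q = 143
  M = 87 − 36 = 51
  Z = 30 + 4·64 − 6·143 − 51 = -623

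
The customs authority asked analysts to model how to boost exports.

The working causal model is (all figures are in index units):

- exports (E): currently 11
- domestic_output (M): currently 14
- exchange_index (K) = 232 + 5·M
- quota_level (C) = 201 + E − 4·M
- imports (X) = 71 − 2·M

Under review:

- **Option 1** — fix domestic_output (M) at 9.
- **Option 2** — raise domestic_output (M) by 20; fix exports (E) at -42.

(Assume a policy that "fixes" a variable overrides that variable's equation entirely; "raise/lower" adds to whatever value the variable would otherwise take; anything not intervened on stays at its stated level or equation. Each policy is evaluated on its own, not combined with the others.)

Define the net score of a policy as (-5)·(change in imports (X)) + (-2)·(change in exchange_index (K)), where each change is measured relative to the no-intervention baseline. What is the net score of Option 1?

0

Baseline:
  M = 14
  K = 232 + 5·14 = 302
  X = 71 − 2·14 = 43
Option 1 (M := 9):
  M = 9
  K = 232 + 5·9 = 277
  X = 71 − 2·9 = 53
ΔX = 53 − 43 = 10; ΔK = 277 − 302 = -25
Score = (-5)·10 + (-2)·(-25) = 0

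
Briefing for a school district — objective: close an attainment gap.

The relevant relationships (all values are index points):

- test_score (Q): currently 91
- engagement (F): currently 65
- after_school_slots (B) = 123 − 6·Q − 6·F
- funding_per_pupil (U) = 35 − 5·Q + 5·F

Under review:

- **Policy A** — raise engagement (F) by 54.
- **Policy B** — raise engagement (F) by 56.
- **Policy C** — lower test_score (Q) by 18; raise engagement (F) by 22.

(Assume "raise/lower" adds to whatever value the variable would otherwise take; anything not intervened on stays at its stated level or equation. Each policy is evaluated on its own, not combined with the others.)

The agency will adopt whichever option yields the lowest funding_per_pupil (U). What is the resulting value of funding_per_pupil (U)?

105

Policy A (F + 54):
  Q = 91
  F = 65 + 54 = 119
  U = 35 − 5·91 + 5·119 = 175
Policy B (F + 56):
  Q = 91
  F = 65 + 56 = 121
  U = 35 − 5·91 + 5·121 = 185
Policy C (Q − 18, F + 22):
  Q = 91 − 18 = 73
  F = 65 + 22 = 87
  U = 35 − 5·73 + 5·87 = 105
Comparing — Policy A: U=175, Policy B: U=185, Policy C: U=105. Lowest is 105 (Policy C).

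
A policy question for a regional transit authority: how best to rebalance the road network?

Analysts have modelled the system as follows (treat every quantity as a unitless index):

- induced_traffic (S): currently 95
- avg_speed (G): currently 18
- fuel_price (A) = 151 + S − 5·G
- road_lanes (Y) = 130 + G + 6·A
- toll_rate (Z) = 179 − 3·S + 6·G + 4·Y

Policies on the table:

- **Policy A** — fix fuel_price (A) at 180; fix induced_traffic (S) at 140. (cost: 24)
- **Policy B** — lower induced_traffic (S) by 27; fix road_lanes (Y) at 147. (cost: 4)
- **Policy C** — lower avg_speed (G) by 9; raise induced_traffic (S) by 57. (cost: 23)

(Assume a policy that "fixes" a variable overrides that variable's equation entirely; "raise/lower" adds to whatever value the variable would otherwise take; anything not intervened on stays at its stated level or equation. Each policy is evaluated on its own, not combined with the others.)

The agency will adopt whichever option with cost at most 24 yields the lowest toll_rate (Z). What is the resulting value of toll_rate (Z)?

Policy A (A := 180, S := 140):
  S = 140
  G = 18
  A = 180
  Y = 130 + 18 + 6·180 = 1228
  Z = 179 − 3·140 + 6·18 + 4·1228 = 4779
Policy B (S − 27, Y := 147):
  S = 95 − 27 = 68
  G = 18
  A = 151 + 68 − 5·18 = 129
  Y = 147
  Z = 179 − 3·68 + 6·18 + 4·147 = 671
Policy C (G − 9, S + 57):
  S = 95 + 57 = 152
  G = 18 − 9 = 9
  A = 151 + 152 − 5·9 = 258
  Y = 130 + 9 + 6·258 = 1687
  Z = 179 − 3·152 + 6·9 + 4·1687 = 6525
Comparing — Policy A: Z=4779, Policy B: Z=671, Policy C: Z=6525. Lowest is 671 (Policy B).

671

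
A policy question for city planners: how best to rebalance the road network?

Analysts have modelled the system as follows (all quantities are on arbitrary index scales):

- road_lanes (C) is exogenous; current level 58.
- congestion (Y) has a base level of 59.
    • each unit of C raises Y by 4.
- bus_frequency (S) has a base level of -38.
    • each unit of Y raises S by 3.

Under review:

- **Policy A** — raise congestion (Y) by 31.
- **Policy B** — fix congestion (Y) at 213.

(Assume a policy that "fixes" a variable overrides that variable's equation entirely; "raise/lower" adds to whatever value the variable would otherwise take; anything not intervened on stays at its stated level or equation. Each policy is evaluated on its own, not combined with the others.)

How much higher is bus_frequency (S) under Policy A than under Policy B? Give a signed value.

327

Policy A (Y + 31):
  C = 58
  Y = 59 + 4·58 (+31 from intervention) = 322
  S = -38 + 3·322 = 928
Policy B (Y := 213):
  C = 58
  Y = 213
  S = -38 + 3·213 = 601
S: 928 − 601 = 327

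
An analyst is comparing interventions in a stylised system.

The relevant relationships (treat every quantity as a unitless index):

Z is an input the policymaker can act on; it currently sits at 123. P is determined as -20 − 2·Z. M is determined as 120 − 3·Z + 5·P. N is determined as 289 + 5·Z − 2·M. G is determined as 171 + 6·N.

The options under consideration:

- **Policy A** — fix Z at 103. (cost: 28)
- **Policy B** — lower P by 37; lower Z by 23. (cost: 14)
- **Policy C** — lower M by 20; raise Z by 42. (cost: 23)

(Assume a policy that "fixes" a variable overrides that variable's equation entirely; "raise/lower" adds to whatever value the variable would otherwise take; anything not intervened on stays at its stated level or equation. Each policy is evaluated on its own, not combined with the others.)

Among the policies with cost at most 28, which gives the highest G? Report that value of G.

32595

Policy A (Z := 103):
  Z = 103
  P = -20 − 2·103 = -226
  M = 120 − 3·103 + 5·(-226) = -1319
  N = 289 + 5·103 − 2·(-1319) = 3442
  G = 171 + 6·3442 = 20823
Policy B (P − 37, Z − 23):
  Z = 123 − 23 = 100
  P = -20 − 2·100 (−37 from intervention) = -257
  M = 120 − 3·100 + 5·(-257) = -1465
  N = 289 + 5·100 − 2·(-1465) = 3719
  G = 171 + 6·3719 = 22485
Policy C (M − 20, Z + 42):
  Z = 123 + 42 = 165
  P = -20 − 2·165 = -350
  M = 120 − 3·165 + 5·(-350) (−20 from intervention) = -2145
  N = 289 + 5·165 − 2·(-2145) = 5404
  G = 171 + 6·5404 = 32595
Comparing — Policy A: G=20823, Policy B: G=22485, Policy C: G=32595. Highest is 32595 (Policy C).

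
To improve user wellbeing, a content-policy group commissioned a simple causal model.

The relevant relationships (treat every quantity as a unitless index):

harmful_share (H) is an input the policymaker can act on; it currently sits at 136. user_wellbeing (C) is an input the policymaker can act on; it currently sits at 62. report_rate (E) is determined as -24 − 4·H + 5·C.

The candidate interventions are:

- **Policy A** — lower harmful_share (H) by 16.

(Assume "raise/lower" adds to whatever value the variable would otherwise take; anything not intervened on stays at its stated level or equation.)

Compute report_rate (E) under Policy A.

-194

Policy A (H − 16):
  H = 136 − 16 = 120
  C = 62
  E = -24 − 4·120 + 5·62 = -194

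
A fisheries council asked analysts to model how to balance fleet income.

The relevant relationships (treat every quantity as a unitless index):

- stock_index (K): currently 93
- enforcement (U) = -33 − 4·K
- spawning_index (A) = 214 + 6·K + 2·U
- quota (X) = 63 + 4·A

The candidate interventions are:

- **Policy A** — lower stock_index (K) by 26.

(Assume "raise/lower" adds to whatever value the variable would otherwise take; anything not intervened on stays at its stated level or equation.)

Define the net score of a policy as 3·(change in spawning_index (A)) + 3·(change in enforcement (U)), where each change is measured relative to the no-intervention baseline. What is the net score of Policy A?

Baseline:
  K = 93
  U = -33 − 4·93 = -405
  A = 214 + 6·93 + 2·(-405) = -38
Policy A (K − 26):
  K = 93 − 26 = 67
  U = -33 − 4·67 = -301
  A = 214 + 6·67 + 2·(-301) = 14
ΔA = 14 − (-38) = 52; ΔU = -301 − (-405) = 104
Score = 3·52 + 3·104 = 468

468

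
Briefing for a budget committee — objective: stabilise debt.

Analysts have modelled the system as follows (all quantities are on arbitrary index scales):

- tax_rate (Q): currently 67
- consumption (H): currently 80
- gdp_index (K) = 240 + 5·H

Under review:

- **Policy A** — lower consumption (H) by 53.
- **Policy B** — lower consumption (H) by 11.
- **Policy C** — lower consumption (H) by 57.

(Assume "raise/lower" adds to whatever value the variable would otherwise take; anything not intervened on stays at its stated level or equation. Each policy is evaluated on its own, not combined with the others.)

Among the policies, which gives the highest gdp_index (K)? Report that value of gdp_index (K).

585

Policy A (H − 53):
  H = 80 − 53 = 27
  K = 240 + 5·27 = 375
Policy B (H − 11):
  H = 80 − 11 = 69
  K = 240 + 5·69 = 585
Policy C (H − 57):
  H = 80 − 57 = 23
  K = 240 + 5·23 = 355
Comparing — Policy A: K=375, Policy B: K=585, Policy C: K=355. Highest is 585 (Policy B).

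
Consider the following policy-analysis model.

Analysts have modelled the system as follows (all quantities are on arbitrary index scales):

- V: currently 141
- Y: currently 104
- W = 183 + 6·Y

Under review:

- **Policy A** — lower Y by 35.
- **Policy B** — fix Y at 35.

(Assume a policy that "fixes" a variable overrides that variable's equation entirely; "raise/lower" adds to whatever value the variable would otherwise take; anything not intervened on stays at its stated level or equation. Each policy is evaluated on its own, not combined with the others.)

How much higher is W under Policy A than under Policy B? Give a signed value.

204

Policy A (Y − 35):
  Y = 104 − 35 = 69
  W = 183 + 6·69 = 597
Policy B (Y := 35):
  Y = 35
  W = 183 + 6·35 = 393
W: 597 − 393 = 204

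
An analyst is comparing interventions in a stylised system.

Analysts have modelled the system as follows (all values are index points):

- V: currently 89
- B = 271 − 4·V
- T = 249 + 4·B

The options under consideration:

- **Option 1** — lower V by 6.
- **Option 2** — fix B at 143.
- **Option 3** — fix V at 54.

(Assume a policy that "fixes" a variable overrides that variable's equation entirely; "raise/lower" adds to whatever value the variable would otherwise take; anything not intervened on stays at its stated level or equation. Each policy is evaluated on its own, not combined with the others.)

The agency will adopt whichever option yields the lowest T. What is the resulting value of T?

5

Option 1 (V − 6):
  V = 89 − 6 = 83
  B = 271 − 4·83 = -61
  T = 249 + 4·(-61) = 5
Option 2 (B := 143):
  V = 89
  B = 143
  T = 249 + 4·143 = 821
Option 3 (V := 54):
  V = 54
  B = 271 − 4·54 = 55
  T = 249 + 4·55 = 469
Comparing — Option 1: T=5, Option 2: T=821, Option 3: T=469. Lowest is 5 (Option 1).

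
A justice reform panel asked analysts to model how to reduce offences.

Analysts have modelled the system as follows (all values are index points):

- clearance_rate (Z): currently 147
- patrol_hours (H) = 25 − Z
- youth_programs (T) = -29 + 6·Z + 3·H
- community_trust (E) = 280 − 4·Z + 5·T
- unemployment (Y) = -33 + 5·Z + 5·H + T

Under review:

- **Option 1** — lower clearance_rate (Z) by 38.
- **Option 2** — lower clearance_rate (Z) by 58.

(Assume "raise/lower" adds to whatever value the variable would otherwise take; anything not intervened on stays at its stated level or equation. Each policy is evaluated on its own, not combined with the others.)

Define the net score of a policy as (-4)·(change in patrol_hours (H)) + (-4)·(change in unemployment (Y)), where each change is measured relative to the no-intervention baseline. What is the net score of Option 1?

304

Baseline:
  Z = 147
  H = 25 − 147 = -122
  T = -29 + 6·147 + 3·(-122) = 487
  Y = -33 + 5·147 + 5·(-122) + 487 = 579
Option 1 (Z − 38):
  Z = 147 − 38 = 109
  H = 25 − 109 = -84
  T = -29 + 6·109 + 3·(-84) = 373
  Y = -33 + 5·109 + 5·(-84) + 373 = 465
ΔH = -84 − (-122) = 38; ΔY = 465 − 579 = -114
Score = (-4)·38 + (-4)·(-114) = 304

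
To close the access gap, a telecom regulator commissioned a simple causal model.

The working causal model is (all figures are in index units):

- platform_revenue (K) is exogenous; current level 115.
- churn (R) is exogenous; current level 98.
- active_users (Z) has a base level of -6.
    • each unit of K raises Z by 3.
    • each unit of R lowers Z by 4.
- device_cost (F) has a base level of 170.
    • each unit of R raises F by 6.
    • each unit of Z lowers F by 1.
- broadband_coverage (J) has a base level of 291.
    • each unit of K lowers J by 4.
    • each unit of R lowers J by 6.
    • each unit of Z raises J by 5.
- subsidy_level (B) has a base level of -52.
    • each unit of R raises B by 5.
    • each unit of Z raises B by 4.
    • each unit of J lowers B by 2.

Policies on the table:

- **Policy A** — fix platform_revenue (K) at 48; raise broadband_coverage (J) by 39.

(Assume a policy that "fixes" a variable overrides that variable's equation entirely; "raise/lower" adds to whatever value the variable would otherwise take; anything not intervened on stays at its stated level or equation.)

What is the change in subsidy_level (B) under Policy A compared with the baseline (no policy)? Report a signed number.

592

Baseline:
  K = 115
  R = 98
  Z = -6 + 3·115 − 4·98 = -53
  J = 291 − 4·115 − 6·98 + 5·(-53) = -1022
  B = -52 + 5·98 + 4·(-53) − 2·(-1022) = 2270
Policy A (K := 48, J + 39):
  K = 48
  R = 98
  Z = -6 + 3·48 − 4·98 = -254
  J = 291 − 4·48 − 6·98 + 5·(-254) (+39 from intervention) = -1720
  B = -52 + 5·98 + 4·(-254) − 2·(-1720) = 2862
Change in B: 2862 − 2270 = 592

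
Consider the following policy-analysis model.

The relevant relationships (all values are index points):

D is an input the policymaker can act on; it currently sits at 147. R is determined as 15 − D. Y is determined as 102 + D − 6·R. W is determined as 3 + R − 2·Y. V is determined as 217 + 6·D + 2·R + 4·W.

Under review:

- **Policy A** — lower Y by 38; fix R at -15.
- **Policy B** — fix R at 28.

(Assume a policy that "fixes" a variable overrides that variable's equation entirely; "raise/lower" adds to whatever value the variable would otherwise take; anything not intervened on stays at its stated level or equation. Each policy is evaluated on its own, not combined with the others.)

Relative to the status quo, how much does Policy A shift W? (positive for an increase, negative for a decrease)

1597

Baseline:
  D = 147
  R = 15 − 147 = -132
  Y = 102 + 147 − 6·(-132) = 1041
  W = 3 + (-132) − 2·1041 = -2211
Policy A (Y − 38, R := -15):
  D = 147
  R = -15
  Y = 102 + 147 − 6·(-15) (−38 from intervention) = 301
  W = 3 + (-15) − 2·301 = -614
Change in W: -614 − (-2211) = 1597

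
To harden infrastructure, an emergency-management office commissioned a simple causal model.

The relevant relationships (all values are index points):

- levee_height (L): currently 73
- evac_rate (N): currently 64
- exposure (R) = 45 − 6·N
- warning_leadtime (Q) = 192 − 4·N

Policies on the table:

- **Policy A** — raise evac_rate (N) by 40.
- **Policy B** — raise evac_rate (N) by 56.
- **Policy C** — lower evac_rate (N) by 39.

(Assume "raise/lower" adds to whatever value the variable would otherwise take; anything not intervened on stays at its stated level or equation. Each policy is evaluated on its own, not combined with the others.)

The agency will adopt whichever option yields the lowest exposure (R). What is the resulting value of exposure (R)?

-675

Policy A (N + 40):
  N = 64 + 40 = 104
  R = 45 − 6·104 = -579
Policy B (N + 56):
  N = 64 + 56 = 120
  R = 45 − 6·120 = -675
Policy C (N − 39):
  N = 64 − 39 = 25
  R = 45 − 6·25 = -105
Comparing — Policy A: R=-579, Policy B: R=-675, Policy C: R=-105. Lowest is -675 (Policy B).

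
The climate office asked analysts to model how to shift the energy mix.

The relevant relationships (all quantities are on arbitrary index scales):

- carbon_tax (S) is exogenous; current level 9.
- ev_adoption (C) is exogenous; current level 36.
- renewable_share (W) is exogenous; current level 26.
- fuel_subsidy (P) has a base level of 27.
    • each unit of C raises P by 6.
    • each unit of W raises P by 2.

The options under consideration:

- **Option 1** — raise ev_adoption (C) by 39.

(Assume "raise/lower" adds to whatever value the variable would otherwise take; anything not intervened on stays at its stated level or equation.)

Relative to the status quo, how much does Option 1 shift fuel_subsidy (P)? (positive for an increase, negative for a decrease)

Baseline:
  C = 36
  W = 26
  P = 27 + 6·36 + 2·26 = 295
Option 1 (C + 39):
  C = 36 + 39 = 75
  W = 26
  P = 27 + 6·75 + 2·26 = 529
Change in P: 529 − 295 = 234

234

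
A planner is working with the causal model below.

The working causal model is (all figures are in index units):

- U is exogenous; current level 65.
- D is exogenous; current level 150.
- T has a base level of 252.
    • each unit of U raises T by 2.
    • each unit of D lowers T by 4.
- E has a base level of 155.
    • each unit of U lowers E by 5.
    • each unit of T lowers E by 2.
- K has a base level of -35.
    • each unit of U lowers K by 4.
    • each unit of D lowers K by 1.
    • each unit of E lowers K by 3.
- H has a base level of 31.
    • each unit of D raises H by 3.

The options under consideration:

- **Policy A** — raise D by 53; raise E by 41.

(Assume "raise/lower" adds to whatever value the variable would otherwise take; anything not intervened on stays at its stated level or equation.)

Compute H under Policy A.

Policy A (D + 53, E + 41):
  D = 150 + 53 = 203
  H = 31 + 3·203 = 640

640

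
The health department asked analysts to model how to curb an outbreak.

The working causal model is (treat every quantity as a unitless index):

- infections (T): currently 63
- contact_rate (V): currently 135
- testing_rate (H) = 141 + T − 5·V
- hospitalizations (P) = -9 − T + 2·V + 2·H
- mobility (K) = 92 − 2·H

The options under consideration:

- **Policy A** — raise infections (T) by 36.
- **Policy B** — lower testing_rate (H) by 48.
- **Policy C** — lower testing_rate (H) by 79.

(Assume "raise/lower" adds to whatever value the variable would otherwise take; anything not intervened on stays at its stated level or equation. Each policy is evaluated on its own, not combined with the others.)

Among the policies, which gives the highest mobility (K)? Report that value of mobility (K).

1192

Policy A (T + 36):
  T = 63 + 36 = 99
  V = 135
  H = 141 + 99 − 5·135 = -435
  K = 92 − 2·(-435) = 962
Policy B (H − 48):
  T = 63
  V = 135
  H = 141 + 63 − 5·135 (−48 from intervention) = -519
  K = 92 − 2·(-519) = 1130
Policy C (H − 79):
  T = 63
  V = 135
  H = 141 + 63 − 5·135 (−79 from intervention) = -550
  K = 92 − 2·(-550) = 1192
Comparing — Policy A: K=962, Policy B: K=1130, Policy C: K=1192. Highest is 1192 (Policy C).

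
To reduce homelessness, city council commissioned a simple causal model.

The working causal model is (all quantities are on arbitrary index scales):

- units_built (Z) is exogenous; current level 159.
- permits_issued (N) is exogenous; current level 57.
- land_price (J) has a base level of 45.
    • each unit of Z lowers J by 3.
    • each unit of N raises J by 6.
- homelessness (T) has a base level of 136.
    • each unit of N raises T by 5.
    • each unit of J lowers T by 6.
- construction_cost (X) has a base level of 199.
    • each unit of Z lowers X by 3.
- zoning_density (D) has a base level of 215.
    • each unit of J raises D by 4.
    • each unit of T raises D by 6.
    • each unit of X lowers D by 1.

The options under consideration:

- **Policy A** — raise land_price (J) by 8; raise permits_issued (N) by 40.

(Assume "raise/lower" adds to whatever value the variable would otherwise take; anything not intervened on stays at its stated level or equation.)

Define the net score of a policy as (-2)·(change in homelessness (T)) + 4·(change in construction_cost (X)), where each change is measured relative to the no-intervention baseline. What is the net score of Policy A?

Baseline:
  Z = 159
  N = 57
  J = 45 − 3·159 + 6·57 = -90
  T = 136 + 5·57 − 6·(-90) = 961
  X = 199 − 3·159 = -278
Policy A (J + 8, N + 40):
  Z = 159
  N = 57 + 40 = 97
  J = 45 − 3·159 + 6·97 (+8 from intervention) = 158
  T = 136 + 5·97 − 6·158 = -327
  X = 199 − 3·159 = -278
ΔT = -327 − 961 = -1288; ΔX = -278 − (-278) = 0
Score = (-2)·(-1288) + 4·0 = 2576

2576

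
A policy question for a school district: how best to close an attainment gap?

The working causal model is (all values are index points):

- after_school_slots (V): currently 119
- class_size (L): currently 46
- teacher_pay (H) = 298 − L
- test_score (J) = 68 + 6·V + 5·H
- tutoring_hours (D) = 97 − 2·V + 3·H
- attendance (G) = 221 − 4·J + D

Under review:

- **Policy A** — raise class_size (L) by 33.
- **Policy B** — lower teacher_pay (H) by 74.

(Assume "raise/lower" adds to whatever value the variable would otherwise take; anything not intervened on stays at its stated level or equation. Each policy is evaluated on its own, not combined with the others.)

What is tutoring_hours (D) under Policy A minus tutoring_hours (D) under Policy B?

123

Policy A (L + 33):
  V = 119
  L = 46 + 33 = 79
  H = 298 − 79 = 219
  D = 97 − 2·119 + 3·219 = 516
Policy B (H − 74):
  V = 119
  L = 46
  H = 298 − 46 (−74 from intervention) = 178
  D = 97 − 2·119 + 3·178 = 393
D: 516 − 393 = 123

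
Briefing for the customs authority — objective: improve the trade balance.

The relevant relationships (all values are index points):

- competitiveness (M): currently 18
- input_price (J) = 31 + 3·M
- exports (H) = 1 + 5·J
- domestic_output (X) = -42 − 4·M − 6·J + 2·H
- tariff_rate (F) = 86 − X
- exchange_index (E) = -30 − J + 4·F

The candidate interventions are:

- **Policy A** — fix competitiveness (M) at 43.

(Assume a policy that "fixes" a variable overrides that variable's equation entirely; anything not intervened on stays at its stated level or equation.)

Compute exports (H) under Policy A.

801

Policy A (M := 43):
  M = 43
  J = 31 + 3·43 = 160
  H = 1 + 5·160 = 801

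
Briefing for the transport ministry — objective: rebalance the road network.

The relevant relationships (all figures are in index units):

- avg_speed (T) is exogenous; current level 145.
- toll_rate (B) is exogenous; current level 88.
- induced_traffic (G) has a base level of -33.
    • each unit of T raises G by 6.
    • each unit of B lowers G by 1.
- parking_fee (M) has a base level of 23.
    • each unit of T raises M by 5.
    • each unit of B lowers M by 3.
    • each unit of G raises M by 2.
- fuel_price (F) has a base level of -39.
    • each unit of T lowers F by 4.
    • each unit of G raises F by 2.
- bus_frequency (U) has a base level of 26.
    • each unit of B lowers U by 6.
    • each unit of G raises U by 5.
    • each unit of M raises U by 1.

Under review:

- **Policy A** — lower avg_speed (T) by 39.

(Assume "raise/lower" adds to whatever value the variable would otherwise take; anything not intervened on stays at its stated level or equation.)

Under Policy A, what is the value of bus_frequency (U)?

3392

Policy A (T − 39):
  T = 145 − 39 = 106
  B = 88
  G = -33 + 6·106 − 88 = 515
  M = 23 + 5·106 − 3·88 + 2·515 = 1319
  U = 26 − 6·88 + 5·515 + 1319 = 3392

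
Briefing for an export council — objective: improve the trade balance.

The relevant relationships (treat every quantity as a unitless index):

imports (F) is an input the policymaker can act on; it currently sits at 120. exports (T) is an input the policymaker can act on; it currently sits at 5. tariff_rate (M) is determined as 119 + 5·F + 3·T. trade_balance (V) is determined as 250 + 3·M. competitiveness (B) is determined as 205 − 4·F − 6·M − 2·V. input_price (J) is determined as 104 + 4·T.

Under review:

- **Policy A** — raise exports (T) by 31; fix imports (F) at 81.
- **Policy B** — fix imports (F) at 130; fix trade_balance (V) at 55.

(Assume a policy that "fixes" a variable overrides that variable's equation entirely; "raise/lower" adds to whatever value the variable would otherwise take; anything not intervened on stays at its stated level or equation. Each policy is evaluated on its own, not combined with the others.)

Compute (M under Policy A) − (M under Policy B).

Policy A (T + 31, F := 81):
  F = 81
  T = 5 + 31 = 36
  M = 119 + 5·81 + 3·36 = 632
Policy B (F := 130, V := 55):
  F = 130
  T = 5
  M = 119 + 5·130 + 3·5 = 784
M: 632 − 784 = -152

-152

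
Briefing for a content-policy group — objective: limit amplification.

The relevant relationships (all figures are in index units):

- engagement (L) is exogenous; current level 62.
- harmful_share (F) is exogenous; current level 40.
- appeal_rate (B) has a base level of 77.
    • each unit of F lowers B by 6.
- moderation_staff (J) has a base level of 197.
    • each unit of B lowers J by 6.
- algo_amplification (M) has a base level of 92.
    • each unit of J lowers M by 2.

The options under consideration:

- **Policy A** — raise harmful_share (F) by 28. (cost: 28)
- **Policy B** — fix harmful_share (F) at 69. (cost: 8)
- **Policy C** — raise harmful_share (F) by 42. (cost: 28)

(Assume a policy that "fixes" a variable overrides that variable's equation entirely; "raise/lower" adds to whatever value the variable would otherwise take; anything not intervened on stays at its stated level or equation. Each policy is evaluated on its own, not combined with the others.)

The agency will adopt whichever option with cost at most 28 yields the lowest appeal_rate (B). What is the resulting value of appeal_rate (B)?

Policy A (F + 28):
  F = 40 + 28 = 68
  B = 77 − 6·68 = -331
Policy B (F := 69):
  F = 69
  B = 77 − 6·69 = -337
Policy C (F + 42):
  F = 40 + 42 = 82
  B = 77 − 6·82 = -415
Comparing — Policy A: B=-331, Policy B: B=-337, Policy C: B=-415. Lowest is -415 (Policy C).

-415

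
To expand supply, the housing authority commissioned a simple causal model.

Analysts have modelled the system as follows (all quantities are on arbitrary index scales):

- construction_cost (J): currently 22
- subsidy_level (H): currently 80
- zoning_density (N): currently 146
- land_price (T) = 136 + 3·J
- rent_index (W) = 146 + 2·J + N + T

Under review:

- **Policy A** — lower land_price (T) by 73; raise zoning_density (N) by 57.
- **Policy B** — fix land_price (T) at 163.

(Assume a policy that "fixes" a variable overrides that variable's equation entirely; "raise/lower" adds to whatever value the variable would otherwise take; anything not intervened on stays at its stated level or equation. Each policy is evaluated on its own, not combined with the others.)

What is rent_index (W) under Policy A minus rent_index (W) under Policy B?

23

Policy A (T − 73, N + 57):
  J = 22
  N = 146 + 57 = 203
  T = 136 + 3·22 (−73 from intervention) = 129
  W = 146 + 2·22 + 203 + 129 = 522
Policy B (T := 163):
  J = 22
  N = 146
  T = 163
  W = 146 + 2·22 + 146 + 163 = 499
W: 522 − 499 = 23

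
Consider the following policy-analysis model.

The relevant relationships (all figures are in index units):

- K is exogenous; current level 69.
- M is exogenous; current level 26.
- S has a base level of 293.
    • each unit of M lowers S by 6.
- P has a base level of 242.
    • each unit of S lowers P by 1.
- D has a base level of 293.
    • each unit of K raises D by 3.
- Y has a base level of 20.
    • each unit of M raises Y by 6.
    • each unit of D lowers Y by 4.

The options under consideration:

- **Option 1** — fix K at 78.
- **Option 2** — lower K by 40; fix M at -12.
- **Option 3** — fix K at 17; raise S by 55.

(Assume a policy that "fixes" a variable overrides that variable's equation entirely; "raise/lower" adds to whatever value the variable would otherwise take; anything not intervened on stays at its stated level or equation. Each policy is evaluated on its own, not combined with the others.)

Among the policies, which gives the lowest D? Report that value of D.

Option 1 (K := 78):
  K = 78
  D = 293 + 3·78 = 527
Option 2 (K − 40, M := -12):
  K = 69 − 40 = 29
  D = 293 + 3·29 = 380
Option 3 (K := 17, S + 55):
  K = 17
  D = 293 + 3·17 = 344
Comparing — Option 1: D=527, Option 2: D=380, Option 3: D=344. Lowest is 344 (Option 3).

344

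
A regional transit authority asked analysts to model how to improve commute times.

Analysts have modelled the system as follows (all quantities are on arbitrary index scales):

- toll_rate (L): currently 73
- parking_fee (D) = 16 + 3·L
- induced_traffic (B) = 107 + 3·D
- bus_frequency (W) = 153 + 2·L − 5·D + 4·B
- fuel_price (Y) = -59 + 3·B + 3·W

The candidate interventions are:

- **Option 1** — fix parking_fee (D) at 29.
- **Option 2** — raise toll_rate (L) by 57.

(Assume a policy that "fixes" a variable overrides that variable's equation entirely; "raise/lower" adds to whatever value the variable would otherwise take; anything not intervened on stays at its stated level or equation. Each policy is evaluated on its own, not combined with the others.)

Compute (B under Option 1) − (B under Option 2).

Option 1 (D := 29):
  L = 73
  D = 29
  B = 107 + 3·29 = 194
Option 2 (L + 57):
  L = 73 + 57 = 130
  D = 16 + 3·130 = 406
  B = 107 + 3·406 = 1325
B: 194 − 1325 = -1131

-1131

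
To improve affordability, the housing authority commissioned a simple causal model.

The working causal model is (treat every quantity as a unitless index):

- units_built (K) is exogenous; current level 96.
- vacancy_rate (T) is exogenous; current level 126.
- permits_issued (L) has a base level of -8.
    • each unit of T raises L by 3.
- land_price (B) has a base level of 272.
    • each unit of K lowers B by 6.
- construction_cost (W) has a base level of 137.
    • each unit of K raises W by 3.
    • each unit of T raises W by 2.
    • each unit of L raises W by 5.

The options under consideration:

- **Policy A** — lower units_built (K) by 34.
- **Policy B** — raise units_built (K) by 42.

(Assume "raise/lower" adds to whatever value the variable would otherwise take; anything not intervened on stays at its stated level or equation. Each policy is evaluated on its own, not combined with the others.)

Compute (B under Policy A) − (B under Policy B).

Policy A (K − 34):
  K = 96 − 34 = 62
  B = 272 − 6·62 = -100
Policy B (K + 42):
  K = 96 + 42 = 138
  B = 272 − 6·138 = -556
B: -100 − (-556) = 456

456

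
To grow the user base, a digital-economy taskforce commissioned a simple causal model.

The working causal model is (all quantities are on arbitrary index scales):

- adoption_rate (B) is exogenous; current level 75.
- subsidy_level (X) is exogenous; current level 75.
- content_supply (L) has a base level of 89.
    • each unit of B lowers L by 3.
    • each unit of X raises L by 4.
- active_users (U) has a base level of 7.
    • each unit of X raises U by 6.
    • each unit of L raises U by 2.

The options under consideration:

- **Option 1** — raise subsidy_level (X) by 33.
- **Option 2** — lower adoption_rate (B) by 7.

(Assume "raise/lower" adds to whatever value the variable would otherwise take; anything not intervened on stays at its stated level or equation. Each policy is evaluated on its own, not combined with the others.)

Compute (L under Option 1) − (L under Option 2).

111

Option 1 (X + 33):
  B = 75
  X = 75 + 33 = 108
  L = 89 − 3·75 + 4·108 = 296
Option 2 (B − 7):
  B = 75 − 7 = 68
  X = 75
  L = 89 − 3·68 + 4·75 = 185
L: 296 − 185 = 111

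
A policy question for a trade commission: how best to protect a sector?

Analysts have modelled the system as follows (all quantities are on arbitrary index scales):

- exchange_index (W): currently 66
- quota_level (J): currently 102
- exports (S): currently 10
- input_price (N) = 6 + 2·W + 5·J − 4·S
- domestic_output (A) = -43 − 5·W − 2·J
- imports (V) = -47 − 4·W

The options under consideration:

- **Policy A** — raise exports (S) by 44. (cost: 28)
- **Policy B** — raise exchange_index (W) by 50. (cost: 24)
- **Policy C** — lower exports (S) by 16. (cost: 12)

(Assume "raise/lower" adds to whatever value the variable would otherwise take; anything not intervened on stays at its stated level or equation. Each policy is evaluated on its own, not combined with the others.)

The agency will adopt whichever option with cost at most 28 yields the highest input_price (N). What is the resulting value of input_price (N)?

708

Policy A (S + 44):
  W = 66
  J = 102
  S = 10 + 44 = 54
  N = 6 + 2·66 + 5·102 − 4·54 = 432
Policy B (W + 50):
  W = 66 + 50 = 116
  J = 102
  S = 10
  N = 6 + 2·116 + 5·102 − 4·10 = 708
Policy C (S − 16):
  W = 66
  J = 102
  S = 10 − 16 = -6
  N = 6 + 2·66 + 5·102 − 4·(-6) = 672
Comparing — Policy A: N=432, Policy B: N=708, Policy C: N=672. Highest is 708 (Policy B).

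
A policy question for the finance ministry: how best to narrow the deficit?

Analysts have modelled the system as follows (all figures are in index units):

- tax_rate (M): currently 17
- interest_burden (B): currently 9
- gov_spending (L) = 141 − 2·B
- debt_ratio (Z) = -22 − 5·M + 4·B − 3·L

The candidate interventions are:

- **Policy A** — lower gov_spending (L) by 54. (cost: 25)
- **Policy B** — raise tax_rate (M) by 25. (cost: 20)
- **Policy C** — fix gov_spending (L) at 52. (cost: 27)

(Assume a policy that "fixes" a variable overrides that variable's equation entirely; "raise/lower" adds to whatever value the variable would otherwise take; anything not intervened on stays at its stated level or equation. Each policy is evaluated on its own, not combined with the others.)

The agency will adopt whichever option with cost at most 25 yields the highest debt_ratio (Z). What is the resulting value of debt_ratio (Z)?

Policy A (L − 54):
  M = 17
  B = 9
  L = 141 − 2·9 (−54 from intervention) = 69
  Z = -22 − 5·17 + 4·9 − 3·69 = -278
Policy B (M + 25):
  M = 17 + 25 = 42
  B = 9
  L = 141 − 2·9 = 123
  Z = -22 − 5·42 + 4·9 − 3·123 = -565
Comparing — Policy A: Z=-278, Policy B: Z=-565. Highest is -278 (Policy A).

-278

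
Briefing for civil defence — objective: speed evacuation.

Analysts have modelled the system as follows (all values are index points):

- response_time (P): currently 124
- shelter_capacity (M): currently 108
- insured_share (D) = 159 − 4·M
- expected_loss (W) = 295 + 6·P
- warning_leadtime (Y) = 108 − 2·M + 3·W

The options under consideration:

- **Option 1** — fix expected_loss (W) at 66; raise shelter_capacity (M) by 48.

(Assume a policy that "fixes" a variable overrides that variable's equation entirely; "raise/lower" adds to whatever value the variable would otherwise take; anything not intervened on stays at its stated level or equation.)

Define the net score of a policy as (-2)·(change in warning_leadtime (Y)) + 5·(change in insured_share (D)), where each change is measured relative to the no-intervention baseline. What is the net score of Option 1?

Baseline:
  P = 124
  M = 108
  D = 159 − 4·108 = -273
  W = 295 + 6·124 = 1039
  Y = 108 − 2·108 + 3·1039 = 3009
Option 1 (W := 66, M + 48):
  P = 124
  M = 108 + 48 = 156
  D = 159 − 4·156 = -465
  W = 66
  Y = 108 − 2·156 + 3·66 = -6
ΔY = -6 − 3009 = -3015; ΔD = -465 − (-273) = -192
Score = (-2)·(-3015) + 5·(-192) = 5070

5070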